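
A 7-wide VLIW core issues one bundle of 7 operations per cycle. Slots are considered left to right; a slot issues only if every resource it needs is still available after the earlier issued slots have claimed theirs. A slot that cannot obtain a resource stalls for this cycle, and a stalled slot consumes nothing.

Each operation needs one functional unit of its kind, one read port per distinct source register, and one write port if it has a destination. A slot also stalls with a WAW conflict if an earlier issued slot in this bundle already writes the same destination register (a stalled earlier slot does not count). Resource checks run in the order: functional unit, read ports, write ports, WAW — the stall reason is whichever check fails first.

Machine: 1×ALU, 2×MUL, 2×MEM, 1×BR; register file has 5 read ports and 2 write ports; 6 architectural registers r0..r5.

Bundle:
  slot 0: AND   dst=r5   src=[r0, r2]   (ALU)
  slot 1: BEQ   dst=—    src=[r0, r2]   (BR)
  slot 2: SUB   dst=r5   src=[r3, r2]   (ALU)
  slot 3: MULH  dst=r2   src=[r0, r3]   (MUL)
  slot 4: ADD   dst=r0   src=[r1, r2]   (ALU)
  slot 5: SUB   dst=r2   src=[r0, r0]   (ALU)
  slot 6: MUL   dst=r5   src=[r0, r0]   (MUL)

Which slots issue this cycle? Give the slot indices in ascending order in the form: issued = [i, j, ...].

issued = [0, 1]

  0. ALU→r5 ⇒ go  {0A/2Mu/2Ld/1B | 3r 1w}
  1. BR ⇒ go  {0A/2Mu/2Ld/0B | 1r 1w}
  2. ALU→r5 ⇒ no(FU)  {0A/2Mu/2Ld/0B | 1r 1w}
  3. MUL→r2 ⇒ no(RD_PORT)  {0A/2Mu/2Ld/0B | 1r 1w}
  4. ALU→r0 ⇒ no(FU)  {0A/2Mu/2Ld/0B | 1r 1w}
  5. ALU→r2 ⇒ no(FU)  {0A/2Mu/2Ld/0B | 1r 1w}
  6. MUL→r5 ⇒ no(WAW)  {0A/2Mu/2Ld/0B | 1r 1w}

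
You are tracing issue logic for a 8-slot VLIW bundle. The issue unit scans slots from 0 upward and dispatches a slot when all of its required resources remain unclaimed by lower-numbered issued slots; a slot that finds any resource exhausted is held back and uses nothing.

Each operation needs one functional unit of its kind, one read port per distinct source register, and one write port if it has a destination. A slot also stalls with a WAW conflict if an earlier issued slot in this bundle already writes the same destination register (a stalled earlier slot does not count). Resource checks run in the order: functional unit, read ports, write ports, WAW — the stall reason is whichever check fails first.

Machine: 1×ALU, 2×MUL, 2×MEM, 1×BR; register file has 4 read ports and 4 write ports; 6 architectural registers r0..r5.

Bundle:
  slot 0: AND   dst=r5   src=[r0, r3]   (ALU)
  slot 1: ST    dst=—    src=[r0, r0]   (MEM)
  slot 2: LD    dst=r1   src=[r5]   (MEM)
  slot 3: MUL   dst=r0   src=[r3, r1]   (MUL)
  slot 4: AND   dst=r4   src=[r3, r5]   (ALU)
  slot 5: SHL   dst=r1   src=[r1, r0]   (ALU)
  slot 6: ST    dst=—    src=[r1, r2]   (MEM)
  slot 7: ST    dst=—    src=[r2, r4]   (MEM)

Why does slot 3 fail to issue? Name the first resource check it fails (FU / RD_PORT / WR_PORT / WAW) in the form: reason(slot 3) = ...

#0 ALU src=r0,r3 dispatched  <A:0 Mu:2 Ld:2 B:1 rd:2 wr:3>
#1 MEM src=r0,r0 dispatched  <A:0 Mu:2 Ld:1 B:1 rd:1 wr:3>
#2 MEM src=r5 dispatched  <A:0 Mu:2 Ld:0 B:1 rd:0 wr:2>
#3 MUL src=r3,r1 held:RD_PORT  <A:0 Mu:2 Ld:0 B:1 rd:0 wr:2>
#4 ALU src=r3,r5 held:FU  <A:0 Mu:2 Ld:0 B:1 rd:0 wr:2>
#5 ALU src=r1,r0 held:FU  <A:0 Mu:2 Ld:0 B:1 rd:0 wr:2>
#6 MEM src=r1,r2 held:FU  <A:0 Mu:2 Ld:0 B:1 rd:0 wr:2>
#7 MEM src=r2,r4 held:FU  <A:0 Mu:2 Ld:0 B:1 rd:0 wr:2>

reason(slot 3) = RD_PORT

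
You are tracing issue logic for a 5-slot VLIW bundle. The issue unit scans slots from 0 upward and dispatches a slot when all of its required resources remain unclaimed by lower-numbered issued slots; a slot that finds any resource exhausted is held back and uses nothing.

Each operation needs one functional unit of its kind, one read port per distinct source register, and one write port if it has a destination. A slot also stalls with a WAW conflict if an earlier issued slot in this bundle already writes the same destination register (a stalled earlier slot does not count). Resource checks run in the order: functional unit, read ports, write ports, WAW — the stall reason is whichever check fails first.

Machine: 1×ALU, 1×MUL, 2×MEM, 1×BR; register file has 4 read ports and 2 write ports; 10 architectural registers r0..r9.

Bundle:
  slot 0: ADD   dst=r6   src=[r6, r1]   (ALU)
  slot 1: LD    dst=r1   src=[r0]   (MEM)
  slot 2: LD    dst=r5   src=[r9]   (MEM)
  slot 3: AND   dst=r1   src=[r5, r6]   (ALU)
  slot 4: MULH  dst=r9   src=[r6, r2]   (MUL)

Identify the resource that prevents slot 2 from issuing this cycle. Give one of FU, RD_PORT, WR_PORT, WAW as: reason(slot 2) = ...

  0. ALU→r6 ⇒ go  {0A/1Mu/2Ld/1B | 2r 1w}
  1. MEM→r1 ⇒ go  {0A/1Mu/1Ld/1B | 1r 0w}
  2. MEM→r5 ⇒ no(WR_PORT)  {0A/1Mu/1Ld/1B | 1r 0w}
  3. ALU→r1 ⇒ no(FU)  {0A/1Mu/1Ld/1B | 1r 0w}
  4. MUL→r9 ⇒ no(RD_PORT)  {0A/1Mu/1Ld/1B | 1r 0w}

reason(slot 2) = WR_PORT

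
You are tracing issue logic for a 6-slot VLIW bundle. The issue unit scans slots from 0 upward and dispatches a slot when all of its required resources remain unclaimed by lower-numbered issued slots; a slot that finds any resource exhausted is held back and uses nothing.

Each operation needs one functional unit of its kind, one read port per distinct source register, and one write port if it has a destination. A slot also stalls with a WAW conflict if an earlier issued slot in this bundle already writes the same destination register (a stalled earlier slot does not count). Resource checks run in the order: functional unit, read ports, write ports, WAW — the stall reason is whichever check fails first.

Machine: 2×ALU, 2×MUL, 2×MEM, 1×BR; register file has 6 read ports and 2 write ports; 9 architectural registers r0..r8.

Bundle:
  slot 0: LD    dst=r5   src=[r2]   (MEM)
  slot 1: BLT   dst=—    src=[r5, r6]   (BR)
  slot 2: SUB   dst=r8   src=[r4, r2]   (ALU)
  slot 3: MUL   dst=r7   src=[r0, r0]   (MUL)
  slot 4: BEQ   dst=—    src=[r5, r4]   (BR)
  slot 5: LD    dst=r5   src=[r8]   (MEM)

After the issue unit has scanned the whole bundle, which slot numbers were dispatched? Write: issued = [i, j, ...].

issued = [0, 1, 2]

slot 0 (MEM): ISSUE — free A2,Mu2,Ld1,B1 rp5 wp1
slot 1 (BR): ISSUE — free A2,Mu2,Ld1,B0 rp3 wp1
slot 2 (ALU): ISSUE — free A1,Mu2,Ld1,B0 rp1 wp0
slot 3 (MUL): stall WR_PORT — free A1,Mu2,Ld1,B0 rp1 wp0
slot 4 (BR): stall FU — free A1,Mu2,Ld1,B0 rp1 wp0
slot 5 (MEM): stall WR_PORT — free A1,Mu2,Ld1,B0 rp1 wp0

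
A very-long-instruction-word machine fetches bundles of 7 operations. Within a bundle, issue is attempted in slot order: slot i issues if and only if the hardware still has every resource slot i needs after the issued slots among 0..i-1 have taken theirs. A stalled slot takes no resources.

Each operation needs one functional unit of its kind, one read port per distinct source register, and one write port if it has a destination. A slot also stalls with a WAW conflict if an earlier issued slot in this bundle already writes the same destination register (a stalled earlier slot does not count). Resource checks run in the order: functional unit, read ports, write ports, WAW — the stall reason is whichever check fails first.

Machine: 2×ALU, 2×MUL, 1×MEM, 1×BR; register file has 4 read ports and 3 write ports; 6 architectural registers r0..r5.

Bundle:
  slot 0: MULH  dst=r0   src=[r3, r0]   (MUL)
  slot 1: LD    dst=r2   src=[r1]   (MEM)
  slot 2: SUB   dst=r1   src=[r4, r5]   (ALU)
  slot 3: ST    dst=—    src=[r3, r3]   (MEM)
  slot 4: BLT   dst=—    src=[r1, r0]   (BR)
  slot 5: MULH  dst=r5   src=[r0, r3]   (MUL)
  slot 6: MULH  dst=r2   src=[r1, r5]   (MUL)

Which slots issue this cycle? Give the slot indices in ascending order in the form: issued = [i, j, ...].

[0] MUL needs rd=2 wr=1: ok; after: ALU=2 MUL=1 MEM=1 BR=1, R=2, W=2
[1] MEM needs rd=1 wr=1: ok; after: ALU=2 MUL=1 MEM=0 BR=1, R=1, W=1
[2] ALU needs rd=2 wr=1: RD_PORT; after: ALU=2 MUL=1 MEM=0 BR=1, R=1, W=1
[3] MEM needs rd=1 wr=0: FU; after: ALU=2 MUL=1 MEM=0 BR=1, R=1, W=1
[4] BR needs rd=2 wr=0: RD_PORT; after: ALU=2 MUL=1 MEM=0 BR=1, R=1, W=1
[5] MUL needs rd=2 wr=1: RD_PORT; after: ALU=2 MUL=1 MEM=0 BR=1, R=1, W=1
[6] MUL needs rd=2 wr=1: RD_PORT; after: ALU=2 MUL=1 MEM=0 BR=1, R=1, W=1

issued = [0, 1]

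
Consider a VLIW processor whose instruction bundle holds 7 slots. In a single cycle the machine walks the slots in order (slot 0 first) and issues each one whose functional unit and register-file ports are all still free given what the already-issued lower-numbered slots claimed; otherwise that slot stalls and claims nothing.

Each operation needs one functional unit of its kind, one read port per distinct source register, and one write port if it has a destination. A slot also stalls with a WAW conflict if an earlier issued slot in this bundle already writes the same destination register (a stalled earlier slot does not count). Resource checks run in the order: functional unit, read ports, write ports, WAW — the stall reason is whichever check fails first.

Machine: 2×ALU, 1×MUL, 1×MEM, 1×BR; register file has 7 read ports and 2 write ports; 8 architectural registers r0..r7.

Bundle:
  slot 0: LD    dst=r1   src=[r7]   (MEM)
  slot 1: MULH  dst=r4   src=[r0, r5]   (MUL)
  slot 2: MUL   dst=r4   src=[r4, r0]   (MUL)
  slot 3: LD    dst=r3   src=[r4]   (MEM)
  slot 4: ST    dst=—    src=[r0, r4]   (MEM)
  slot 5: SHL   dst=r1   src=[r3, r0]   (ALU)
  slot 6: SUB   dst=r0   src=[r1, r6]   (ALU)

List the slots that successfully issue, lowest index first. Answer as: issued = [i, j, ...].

issued = [0, 1]

#0 MEM src=r7 dispatched  <A:2 Mu:1 Ld:0 B:1 rd:6 wr:1>
#1 MUL src=r0,r5 dispatched  <A:2 Mu:0 Ld:0 B:1 rd:4 wr:0>
#2 MUL src=r4,r0 held:FU  <A:2 Mu:0 Ld:0 B:1 rd:4 wr:0>
#3 MEM src=r4 held:FU  <A:2 Mu:0 Ld:0 B:1 rd:4 wr:0>
#4 MEM src=r0,r4 held:FU  <A:2 Mu:0 Ld:0 B:1 rd:4 wr:0>
#5 ALU src=r3,r0 held:WR_PORT  <A:2 Mu:0 Ld:0 B:1 rd:4 wr:0>
#6 ALU src=r1,r6 held:WR_PORT  <A:2 Mu:0 Ld:0 B:1 rd:4 wr:0>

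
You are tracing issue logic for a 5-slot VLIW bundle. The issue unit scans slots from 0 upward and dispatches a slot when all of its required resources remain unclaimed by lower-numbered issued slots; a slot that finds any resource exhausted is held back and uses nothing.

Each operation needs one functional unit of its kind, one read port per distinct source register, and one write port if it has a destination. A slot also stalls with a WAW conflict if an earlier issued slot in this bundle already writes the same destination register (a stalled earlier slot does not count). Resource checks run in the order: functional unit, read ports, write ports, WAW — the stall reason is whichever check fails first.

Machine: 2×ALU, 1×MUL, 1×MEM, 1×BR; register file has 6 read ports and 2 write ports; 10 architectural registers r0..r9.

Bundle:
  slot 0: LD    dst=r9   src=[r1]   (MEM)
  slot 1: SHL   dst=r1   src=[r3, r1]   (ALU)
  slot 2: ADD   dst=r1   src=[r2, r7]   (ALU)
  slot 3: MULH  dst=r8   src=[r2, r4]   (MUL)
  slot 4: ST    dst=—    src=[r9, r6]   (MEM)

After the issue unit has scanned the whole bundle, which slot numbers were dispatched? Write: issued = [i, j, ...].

(0) want 1×MEM +1rd +1wr — yes → AL2|MU1|ME0|BR1|rd5|wr1
(1) want 1×ALU +2rd +1wr — yes → AL1|MU1|ME0|BR1|rd3|wr0
(2) want 1×ALU +2rd +1wr — WR_PORT → AL1|MU1|ME0|BR1|rd3|wr0
(3) want 1×MUL +2rd +1wr — WR_PORT → AL1|MU1|ME0|BR1|rd3|wr0
(4) want 1×MEM +2rd +0wr — FU → AL1|MU1|ME0|BR1|rd3|wr0

issued = [0, 1]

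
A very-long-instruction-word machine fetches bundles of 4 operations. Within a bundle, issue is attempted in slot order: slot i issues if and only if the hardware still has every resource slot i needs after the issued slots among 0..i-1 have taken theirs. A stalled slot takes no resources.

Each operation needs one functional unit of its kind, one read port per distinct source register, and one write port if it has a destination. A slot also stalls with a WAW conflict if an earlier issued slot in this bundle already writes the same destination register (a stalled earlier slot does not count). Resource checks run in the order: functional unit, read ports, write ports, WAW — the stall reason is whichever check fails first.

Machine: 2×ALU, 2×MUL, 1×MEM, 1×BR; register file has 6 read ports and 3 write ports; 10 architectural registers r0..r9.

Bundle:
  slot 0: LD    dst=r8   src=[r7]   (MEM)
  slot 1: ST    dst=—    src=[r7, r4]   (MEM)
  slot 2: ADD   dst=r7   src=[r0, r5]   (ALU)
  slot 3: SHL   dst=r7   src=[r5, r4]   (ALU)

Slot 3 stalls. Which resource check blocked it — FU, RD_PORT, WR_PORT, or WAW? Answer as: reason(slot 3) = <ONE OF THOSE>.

reason(slot 3) = WAW

[0] MEM needs rd=1 wr=1: ok; after: ALU=2 MUL=2 MEM=0 BR=1, R=5, W=2
[1] MEM needs rd=2 wr=0: FU; after: ALU=2 MUL=2 MEM=0 BR=1, R=5, W=2
[2] ALU needs rd=2 wr=1: ok; after: ALU=1 MUL=2 MEM=0 BR=1, R=3, W=1
[3] ALU needs rd=2 wr=1: WAW; after: ALU=1 MUL=2 MEM=0 BR=1, R=3, W=1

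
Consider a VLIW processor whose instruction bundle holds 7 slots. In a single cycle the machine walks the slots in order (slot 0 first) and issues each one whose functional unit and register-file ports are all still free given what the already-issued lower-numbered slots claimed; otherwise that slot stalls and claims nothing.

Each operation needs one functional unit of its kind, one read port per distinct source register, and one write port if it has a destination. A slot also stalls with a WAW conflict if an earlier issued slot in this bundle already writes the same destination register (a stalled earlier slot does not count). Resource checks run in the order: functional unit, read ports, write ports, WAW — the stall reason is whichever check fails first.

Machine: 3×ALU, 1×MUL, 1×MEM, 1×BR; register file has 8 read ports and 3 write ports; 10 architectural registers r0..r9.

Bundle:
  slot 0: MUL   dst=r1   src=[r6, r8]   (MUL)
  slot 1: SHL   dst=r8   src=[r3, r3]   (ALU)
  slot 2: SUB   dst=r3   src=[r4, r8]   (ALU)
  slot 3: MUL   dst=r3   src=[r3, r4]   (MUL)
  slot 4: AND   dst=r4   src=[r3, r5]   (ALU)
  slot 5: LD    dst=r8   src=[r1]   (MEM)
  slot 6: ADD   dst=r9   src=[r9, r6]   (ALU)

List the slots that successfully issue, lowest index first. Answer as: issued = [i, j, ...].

  0. MUL→r1 ⇒ go  {3A/0Mu/1Ld/1B | 6r 2w}
  1. ALU→r8 ⇒ go  {2A/0Mu/1Ld/1B | 5r 1w}
  2. ALU→r3 ⇒ go  {1A/0Mu/1Ld/1B | 3r 0w}
  3. MUL→r3 ⇒ no(FU)  {1A/0Mu/1Ld/1B | 3r 0w}
  4. ALU→r4 ⇒ no(WR_PORT)  {1A/0Mu/1Ld/1B | 3r 0w}
  5. MEM→r8 ⇒ no(WR_PORT)  {1A/0Mu/1Ld/1B | 3r 0w}
  6. ALU→r9 ⇒ no(WR_PORT)  {1A/0Mu/1Ld/1B | 3r 0w}

issued = [0, 1, 2]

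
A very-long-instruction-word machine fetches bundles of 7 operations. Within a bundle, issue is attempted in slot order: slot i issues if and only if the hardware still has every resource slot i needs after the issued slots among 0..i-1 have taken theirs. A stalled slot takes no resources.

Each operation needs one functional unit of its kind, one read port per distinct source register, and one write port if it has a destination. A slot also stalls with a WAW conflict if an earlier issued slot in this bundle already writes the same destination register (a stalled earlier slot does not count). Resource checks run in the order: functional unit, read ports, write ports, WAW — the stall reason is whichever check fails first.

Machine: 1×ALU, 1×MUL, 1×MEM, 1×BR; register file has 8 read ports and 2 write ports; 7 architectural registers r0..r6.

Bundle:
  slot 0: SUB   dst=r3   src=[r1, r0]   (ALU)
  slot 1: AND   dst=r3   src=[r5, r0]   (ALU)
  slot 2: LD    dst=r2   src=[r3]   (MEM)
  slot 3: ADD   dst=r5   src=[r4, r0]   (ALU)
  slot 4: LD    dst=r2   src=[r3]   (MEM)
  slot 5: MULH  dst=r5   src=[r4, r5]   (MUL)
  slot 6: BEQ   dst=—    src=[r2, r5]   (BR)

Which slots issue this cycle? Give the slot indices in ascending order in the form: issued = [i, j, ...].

slot 0 (ALU): ISSUE — free A0,Mu1,Ld1,B1 rp6 wp1
slot 1 (ALU): stall FU — free A0,Mu1,Ld1,B1 rp6 wp1
slot 2 (MEM): ISSUE — free A0,Mu1,Ld0,B1 rp5 wp0
slot 3 (ALU): stall FU — free A0,Mu1,Ld0,B1 rp5 wp0
slot 4 (MEM): stall FU — free A0,Mu1,Ld0,B1 rp5 wp0
slot 5 (MUL): stall WR_PORT — free A0,Mu1,Ld0,B1 rp5 wp0
slot 6 (BR): ISSUE — free A0,Mu1,Ld0,B0 rp3 wp0

issued = [0, 2, 6]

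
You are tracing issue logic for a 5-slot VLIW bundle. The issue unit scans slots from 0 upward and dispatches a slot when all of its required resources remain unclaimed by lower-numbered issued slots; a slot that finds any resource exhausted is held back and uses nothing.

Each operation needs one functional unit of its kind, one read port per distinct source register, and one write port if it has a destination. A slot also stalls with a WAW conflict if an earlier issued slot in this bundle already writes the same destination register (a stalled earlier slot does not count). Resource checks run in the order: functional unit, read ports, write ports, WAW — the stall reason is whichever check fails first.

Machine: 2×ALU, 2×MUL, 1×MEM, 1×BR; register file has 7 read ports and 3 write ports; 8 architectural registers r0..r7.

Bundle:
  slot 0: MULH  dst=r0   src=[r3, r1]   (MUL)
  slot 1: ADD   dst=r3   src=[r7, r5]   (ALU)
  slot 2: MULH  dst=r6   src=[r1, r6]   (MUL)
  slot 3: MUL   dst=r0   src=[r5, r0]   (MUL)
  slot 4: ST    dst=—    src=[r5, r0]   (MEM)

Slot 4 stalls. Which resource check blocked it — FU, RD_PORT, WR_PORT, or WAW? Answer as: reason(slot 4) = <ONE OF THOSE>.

reason(slot 4) = RD_PORT

  0. MUL→r0 ⇒ go  {2A/1Mu/1Ld/1B | 5r 2w}
  1. ALU→r3 ⇒ go  {1A/1Mu/1Ld/1B | 3r 1w}
  2. MUL→r6 ⇒ go  {1A/0Mu/1Ld/1B | 1r 0w}
  3. MUL→r0 ⇒ no(FU)  {1A/0Mu/1Ld/1B | 1r 0w}
  4. MEM ⇒ no(RD_PORT)  {1A/0Mu/1Ld/1B | 1r 0w}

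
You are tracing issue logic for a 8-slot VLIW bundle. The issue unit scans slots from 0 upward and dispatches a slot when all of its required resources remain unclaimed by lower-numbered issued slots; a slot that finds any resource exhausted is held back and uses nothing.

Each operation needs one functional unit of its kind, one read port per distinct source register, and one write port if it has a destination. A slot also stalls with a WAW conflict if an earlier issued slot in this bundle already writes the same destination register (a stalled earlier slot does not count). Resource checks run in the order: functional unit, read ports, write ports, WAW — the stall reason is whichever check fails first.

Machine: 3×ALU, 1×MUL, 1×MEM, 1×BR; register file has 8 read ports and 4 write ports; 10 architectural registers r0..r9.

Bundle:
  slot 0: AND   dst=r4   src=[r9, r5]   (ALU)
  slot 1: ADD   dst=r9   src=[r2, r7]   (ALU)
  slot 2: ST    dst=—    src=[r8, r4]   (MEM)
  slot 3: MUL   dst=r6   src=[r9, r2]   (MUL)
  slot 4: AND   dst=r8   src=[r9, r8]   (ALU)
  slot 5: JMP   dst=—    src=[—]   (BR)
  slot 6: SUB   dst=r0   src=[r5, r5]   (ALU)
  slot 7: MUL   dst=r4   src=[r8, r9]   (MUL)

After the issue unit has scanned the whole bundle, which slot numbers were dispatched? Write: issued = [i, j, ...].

[0] ALU needs rd=2 wr=1: ok; after: ALU=2 MUL=1 MEM=1 BR=1, R=6, W=3
[1] ALU needs rd=2 wr=1: ok; after: ALU=1 MUL=1 MEM=1 BR=1, R=4, W=2
[2] MEM needs rd=2 wr=0: ok; after: ALU=1 MUL=1 MEM=0 BR=1, R=2, W=2
[3] MUL needs rd=2 wr=1: ok; after: ALU=1 MUL=0 MEM=0 BR=1, R=0, W=1
[4] ALU needs rd=2 wr=1: RD_PORT; after: ALU=1 MUL=0 MEM=0 BR=1, R=0, W=1
[5] BR needs rd=0 wr=0: ok; after: ALU=1 MUL=0 MEM=0 BR=0, R=0, W=1
[6] ALU needs rd=1 wr=1: RD_PORT; after: ALU=1 MUL=0 MEM=0 BR=0, R=0, W=1
[7] MUL needs rd=2 wr=1: FU; after: ALU=1 MUL=0 MEM=0 BR=0, R=0, W=1

issued = [0, 1, 2, 3, 5]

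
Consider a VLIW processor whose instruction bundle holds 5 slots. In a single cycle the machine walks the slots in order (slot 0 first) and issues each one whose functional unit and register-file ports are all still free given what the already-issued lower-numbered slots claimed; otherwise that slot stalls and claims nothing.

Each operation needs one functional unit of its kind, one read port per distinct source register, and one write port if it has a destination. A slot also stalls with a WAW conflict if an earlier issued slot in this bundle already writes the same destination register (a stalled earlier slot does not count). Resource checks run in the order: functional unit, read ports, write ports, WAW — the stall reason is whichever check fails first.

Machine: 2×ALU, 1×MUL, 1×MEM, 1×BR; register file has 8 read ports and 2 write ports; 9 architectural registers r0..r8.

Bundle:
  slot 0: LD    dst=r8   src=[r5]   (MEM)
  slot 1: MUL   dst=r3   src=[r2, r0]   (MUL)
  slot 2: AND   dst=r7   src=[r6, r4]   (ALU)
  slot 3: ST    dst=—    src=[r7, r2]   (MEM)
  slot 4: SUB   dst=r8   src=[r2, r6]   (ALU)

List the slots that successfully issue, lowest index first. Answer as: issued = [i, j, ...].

#0 MEM src=r5 dispatched  <A:2 Mu:1 Ld:0 B:1 rd:7 wr:1>
#1 MUL src=r2,r0 dispatched  <A:2 Mu:0 Ld:0 B:1 rd:5 wr:0>
#2 ALU src=r6,r4 held:WR_PORT  <A:2 Mu:0 Ld:0 B:1 rd:5 wr:0>
#3 MEM src=r7,r2 held:FU  <A:2 Mu:0 Ld:0 B:1 rd:5 wr:0>
#4 ALU src=r2,r6 held:WR_PORT  <A:2 Mu:0 Ld:0 B:1 rd:5 wr:0>

issued = [0, 1]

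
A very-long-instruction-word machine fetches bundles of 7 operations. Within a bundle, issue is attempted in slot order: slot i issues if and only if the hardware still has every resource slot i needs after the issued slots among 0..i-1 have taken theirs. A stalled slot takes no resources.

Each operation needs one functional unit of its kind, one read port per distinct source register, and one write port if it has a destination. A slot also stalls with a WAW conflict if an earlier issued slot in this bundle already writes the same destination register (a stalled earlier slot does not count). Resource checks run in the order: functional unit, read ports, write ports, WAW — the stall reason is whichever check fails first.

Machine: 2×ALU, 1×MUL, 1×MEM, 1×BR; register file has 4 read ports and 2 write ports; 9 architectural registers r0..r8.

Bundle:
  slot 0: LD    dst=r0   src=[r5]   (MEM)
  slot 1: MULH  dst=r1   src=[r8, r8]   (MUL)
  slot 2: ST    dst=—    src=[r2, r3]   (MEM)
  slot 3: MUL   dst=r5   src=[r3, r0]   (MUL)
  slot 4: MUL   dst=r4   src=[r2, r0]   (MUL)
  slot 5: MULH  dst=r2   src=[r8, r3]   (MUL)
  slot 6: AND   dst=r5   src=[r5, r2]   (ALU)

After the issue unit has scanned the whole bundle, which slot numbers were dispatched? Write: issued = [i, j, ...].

(0) want 1×MEM +1rd +1wr — yes → AL2|MU1|ME0|BR1|rd3|wr1
(1) want 1×MUL +1rd +1wr — yes → AL2|MU0|ME0|BR1|rd2|wr0
(2) want 1×MEM +2rd +0wr — FU → AL2|MU0|ME0|BR1|rd2|wr0
(3) want 1×MUL +2rd +1wr — FU → AL2|MU0|ME0|BR1|rd2|wr0
(4) want 1×MUL +2rd +1wr — FU → AL2|MU0|ME0|BR1|rd2|wr0
(5) want 1×MUL +2rd +1wr — FU → AL2|MU0|ME0|BR1|rd2|wr0
(6) want 1×ALU +2rd +1wr — WR_PORT → AL2|MU0|ME0|BR1|rd2|wr0

issued = [0, 1]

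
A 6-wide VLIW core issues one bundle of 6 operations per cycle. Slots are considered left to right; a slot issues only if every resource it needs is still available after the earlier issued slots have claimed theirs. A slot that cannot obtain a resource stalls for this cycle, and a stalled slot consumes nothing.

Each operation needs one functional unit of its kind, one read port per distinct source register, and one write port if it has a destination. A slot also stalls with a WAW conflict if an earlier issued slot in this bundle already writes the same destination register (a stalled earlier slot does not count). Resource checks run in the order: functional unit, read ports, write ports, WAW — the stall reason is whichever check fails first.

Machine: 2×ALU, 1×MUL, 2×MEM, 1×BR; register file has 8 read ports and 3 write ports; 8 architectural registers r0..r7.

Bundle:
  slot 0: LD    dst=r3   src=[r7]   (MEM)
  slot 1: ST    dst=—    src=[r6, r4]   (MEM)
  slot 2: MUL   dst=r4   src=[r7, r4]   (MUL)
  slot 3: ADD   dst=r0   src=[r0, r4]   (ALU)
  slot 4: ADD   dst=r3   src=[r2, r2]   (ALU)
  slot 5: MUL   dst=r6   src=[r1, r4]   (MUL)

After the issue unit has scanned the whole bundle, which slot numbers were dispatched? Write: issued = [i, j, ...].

(0) want 1×MEM +1rd +1wr — yes → AL2|MU1|ME1|BR1|rd7|wr2
(1) want 1×MEM +2rd +0wr — yes → AL2|MU1|ME0|BR1|rd5|wr2
(2) want 1×MUL +2rd +1wr — yes → AL2|MU0|ME0|BR1|rd3|wr1
(3) want 1×ALU +2rd +1wr — yes → AL1|MU0|ME0|BR1|rd1|wr0
(4) want 1×ALU +1rd +1wr — WR_PORT → AL1|MU0|ME0|BR1|rd1|wr0
(5) want 1×MUL +2rd +1wr — FU → AL1|MU0|ME0|BR1|rd1|wr0

issued = [0, 1, 2, 3]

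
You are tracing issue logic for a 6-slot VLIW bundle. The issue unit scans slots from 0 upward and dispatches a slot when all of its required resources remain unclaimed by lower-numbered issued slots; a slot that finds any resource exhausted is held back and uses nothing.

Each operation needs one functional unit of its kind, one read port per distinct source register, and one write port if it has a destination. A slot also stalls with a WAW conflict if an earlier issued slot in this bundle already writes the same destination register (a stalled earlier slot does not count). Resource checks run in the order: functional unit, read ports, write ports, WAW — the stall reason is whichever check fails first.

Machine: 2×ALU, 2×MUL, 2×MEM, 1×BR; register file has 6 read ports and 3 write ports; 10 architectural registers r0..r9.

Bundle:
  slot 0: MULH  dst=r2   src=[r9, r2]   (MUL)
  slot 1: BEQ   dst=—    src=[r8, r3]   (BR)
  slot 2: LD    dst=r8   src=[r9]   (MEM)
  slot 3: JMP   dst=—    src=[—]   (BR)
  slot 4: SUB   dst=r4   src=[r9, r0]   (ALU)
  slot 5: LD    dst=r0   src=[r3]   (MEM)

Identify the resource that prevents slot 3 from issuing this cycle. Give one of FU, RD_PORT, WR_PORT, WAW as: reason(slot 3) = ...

reason(slot 3) = FU

slot 0 (MUL): ISSUE — free A2,Mu1,Ld2,B1 rp4 wp2
slot 1 (BR): ISSUE — free A2,Mu1,Ld2,B0 rp2 wp2
slot 2 (MEM): ISSUE — free A2,Mu1,Ld1,B0 rp1 wp1
slot 3 (BR): stall FU — free A2,Mu1,Ld1,B0 rp1 wp1
slot 4 (ALU): stall RD_PORT — free A2,Mu1,Ld1,B0 rp1 wp1
slot 5 (MEM): ISSUE — free A2,Mu1,Ld0,B0 rp0 wp0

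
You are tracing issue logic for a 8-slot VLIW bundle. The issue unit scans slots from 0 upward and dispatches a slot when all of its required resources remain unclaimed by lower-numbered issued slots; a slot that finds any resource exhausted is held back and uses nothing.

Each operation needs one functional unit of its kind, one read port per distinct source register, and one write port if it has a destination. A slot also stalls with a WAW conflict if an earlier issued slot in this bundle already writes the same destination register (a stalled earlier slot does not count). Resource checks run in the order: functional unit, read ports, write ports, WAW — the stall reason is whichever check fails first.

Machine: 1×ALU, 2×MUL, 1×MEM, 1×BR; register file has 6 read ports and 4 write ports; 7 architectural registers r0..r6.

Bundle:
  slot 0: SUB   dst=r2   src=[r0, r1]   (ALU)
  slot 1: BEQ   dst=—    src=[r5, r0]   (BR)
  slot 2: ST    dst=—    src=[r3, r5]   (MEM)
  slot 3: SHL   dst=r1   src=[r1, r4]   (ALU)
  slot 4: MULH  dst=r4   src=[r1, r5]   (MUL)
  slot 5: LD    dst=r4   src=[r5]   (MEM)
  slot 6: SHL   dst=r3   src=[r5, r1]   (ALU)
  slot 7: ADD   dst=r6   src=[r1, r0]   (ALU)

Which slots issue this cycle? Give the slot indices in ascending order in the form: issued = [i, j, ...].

  0. ALU→r2 ⇒ go  {0A/2Mu/1Ld/1B | 4r 3w}
  1. BR ⇒ go  {0A/2Mu/1Ld/0B | 2r 3w}
  2. MEM ⇒ go  {0A/2Mu/0Ld/0B | 0r 3w}
  3. ALU→r1 ⇒ no(FU)  {0A/2Mu/0Ld/0B | 0r 3w}
  4. MUL→r4 ⇒ no(RD_PORT)  {0A/2Mu/0Ld/0B | 0r 3w}
  5. MEM→r4 ⇒ no(FU)  {0A/2Mu/0Ld/0B | 0r 3w}
  6. ALU→r3 ⇒ no(FU)  {0A/2Mu/0Ld/0B | 0r 3w}
  7. ALU→r6 ⇒ no(FU)  {0A/2Mu/0Ld/0B | 0r 3w}

issued = [0, 1, 2]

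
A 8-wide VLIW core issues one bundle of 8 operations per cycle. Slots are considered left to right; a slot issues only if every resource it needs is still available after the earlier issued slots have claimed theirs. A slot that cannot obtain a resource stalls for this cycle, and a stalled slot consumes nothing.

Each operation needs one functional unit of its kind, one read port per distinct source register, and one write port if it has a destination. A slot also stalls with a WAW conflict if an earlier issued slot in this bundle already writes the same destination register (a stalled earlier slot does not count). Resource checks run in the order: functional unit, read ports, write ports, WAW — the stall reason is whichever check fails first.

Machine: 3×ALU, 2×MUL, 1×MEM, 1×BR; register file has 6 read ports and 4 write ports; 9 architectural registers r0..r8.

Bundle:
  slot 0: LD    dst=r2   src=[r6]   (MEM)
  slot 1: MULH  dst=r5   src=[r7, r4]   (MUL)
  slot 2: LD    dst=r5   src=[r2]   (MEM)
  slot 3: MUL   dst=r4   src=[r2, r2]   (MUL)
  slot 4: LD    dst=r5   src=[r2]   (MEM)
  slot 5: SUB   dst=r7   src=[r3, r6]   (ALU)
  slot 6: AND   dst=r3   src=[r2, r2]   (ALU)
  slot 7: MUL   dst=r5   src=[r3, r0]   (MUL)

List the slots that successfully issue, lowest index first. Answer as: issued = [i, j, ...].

[0] MEM needs rd=1 wr=1: ok; after: ALU=3 MUL=2 MEM=0 BR=1, R=5, W=3
[1] MUL needs rd=2 wr=1: ok; after: ALU=3 MUL=1 MEM=0 BR=1, R=3, W=2
[2] MEM needs rd=1 wr=1: FU; after: ALU=3 MUL=1 MEM=0 BR=1, R=3, W=2
[3] MUL needs rd=1 wr=1: ok; after: ALU=3 MUL=0 MEM=0 BR=1, R=2, W=1
[4] MEM needs rd=1 wr=1: FU; after: ALU=3 MUL=0 MEM=0 BR=1, R=2, W=1
[5] ALU needs rd=2 wr=1: ok; after: ALU=2 MUL=0 MEM=0 BR=1, R=0, W=0
[6] ALU needs rd=1 wr=1: RD_PORT; after: ALU=2 MUL=0 MEM=0 BR=1, R=0, W=0
[7] MUL needs rd=2 wr=1: FU; after: ALU=2 MUL=0 MEM=0 BR=1, R=0, W=0

issued = [0, 1, 3, 5]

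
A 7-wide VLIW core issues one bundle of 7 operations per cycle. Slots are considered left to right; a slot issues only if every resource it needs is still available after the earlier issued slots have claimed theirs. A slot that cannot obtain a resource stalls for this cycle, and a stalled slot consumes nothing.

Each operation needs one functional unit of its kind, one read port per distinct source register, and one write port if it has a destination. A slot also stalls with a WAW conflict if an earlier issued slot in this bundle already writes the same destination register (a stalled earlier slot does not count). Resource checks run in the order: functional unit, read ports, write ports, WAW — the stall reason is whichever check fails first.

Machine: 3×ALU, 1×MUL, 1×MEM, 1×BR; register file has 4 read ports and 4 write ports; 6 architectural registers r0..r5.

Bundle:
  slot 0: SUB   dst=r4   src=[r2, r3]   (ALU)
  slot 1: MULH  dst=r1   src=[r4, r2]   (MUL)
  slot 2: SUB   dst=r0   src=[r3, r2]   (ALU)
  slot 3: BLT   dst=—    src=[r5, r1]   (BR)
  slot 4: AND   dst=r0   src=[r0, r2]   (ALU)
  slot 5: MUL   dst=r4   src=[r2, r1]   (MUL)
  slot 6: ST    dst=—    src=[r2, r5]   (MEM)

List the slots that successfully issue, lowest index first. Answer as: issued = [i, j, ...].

[0] ALU needs rd=2 wr=1: ok; after: ALU=2 MUL=1 MEM=1 BR=1, R=2, W=3
[1] MUL needs rd=2 wr=1: ok; after: ALU=2 MUL=0 MEM=1 BR=1, R=0, W=2
[2] ALU needs rd=2 wr=1: RD_PORT; after: ALU=2 MUL=0 MEM=1 BR=1, R=0, W=2
[3] BR needs rd=2 wr=0: RD_PORT; after: ALU=2 MUL=0 MEM=1 BR=1, R=0, W=2
[4] ALU needs rd=2 wr=1: RD_PORT; after: ALU=2 MUL=0 MEM=1 BR=1, R=0, W=2
[5] MUL needs rd=2 wr=1: FU; after: ALU=2 MUL=0 MEM=1 BR=1, R=0, W=2
[6] MEM needs rd=2 wr=0: RD_PORT; after: ALU=2 MUL=0 MEM=1 BR=1, R=0, W=2

issued = [0, 1]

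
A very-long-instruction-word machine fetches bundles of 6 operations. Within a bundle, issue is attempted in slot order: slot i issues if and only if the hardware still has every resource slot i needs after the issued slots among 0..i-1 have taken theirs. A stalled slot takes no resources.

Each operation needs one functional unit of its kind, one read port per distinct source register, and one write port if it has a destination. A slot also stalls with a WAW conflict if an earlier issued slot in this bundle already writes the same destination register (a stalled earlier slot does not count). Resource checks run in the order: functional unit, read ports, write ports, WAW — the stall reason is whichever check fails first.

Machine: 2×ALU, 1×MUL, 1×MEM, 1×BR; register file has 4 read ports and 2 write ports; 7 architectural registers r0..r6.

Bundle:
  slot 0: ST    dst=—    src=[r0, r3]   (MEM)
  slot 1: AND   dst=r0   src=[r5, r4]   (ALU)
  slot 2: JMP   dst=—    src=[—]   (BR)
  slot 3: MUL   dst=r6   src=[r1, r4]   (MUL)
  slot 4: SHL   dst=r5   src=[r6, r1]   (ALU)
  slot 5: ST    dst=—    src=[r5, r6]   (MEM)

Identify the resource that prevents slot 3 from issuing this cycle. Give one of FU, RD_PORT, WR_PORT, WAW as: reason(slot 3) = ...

reason(slot 3) = RD_PORT

(0) want 1×MEM +2rd +0wr — yes → AL2|MU1|ME0|BR1|rd2|wr2
(1) want 1×ALU +2rd +1wr — yes → AL1|MU1|ME0|BR1|rd0|wr1
(2) want 1×BR +0rd +0wr — yes → AL1|MU1|ME0|BR0|rd0|wr1
(3) want 1×MUL +2rd +1wr — RD_PORT → AL1|MU1|ME0|BR0|rd0|wr1
(4) want 1×ALU +2rd +1wr — RD_PORT → AL1|MU1|ME0|BR0|rd0|wr1
(5) want 1×MEM +2rd +0wr — FU → AL1|MU1|ME0|BR0|rd0|wr1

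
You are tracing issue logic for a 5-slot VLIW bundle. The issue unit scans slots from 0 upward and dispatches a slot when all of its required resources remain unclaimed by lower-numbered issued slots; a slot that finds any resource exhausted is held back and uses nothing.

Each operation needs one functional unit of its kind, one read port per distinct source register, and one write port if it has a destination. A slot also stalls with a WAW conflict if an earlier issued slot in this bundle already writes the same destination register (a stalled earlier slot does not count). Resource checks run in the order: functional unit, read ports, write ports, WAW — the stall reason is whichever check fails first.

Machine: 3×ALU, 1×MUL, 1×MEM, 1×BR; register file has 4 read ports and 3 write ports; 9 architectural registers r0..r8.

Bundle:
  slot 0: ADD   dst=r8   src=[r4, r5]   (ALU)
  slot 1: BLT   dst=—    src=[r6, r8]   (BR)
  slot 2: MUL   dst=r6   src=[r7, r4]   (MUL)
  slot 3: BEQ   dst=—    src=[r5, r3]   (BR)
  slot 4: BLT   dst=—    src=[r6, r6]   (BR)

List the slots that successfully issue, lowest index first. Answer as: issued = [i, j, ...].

issued = [0, 1]

[0] ALU needs rd=2 wr=1: ok; after: ALU=2 MUL=1 MEM=1 BR=1, R=2, W=2
[1] BR needs rd=2 wr=0: ok; after: ALU=2 MUL=1 MEM=1 BR=0, R=0, W=2
[2] MUL needs rd=2 wr=1: RD_PORT; after: ALU=2 MUL=1 MEM=1 BR=0, R=0, W=2
[3] BR needs rd=2 wr=0: FU; after: ALU=2 MUL=1 MEM=1 BR=0, R=0, W=2
[4] BR needs rd=1 wr=0: FU; after: ALU=2 MUL=1 MEM=1 BR=0, R=0, W=2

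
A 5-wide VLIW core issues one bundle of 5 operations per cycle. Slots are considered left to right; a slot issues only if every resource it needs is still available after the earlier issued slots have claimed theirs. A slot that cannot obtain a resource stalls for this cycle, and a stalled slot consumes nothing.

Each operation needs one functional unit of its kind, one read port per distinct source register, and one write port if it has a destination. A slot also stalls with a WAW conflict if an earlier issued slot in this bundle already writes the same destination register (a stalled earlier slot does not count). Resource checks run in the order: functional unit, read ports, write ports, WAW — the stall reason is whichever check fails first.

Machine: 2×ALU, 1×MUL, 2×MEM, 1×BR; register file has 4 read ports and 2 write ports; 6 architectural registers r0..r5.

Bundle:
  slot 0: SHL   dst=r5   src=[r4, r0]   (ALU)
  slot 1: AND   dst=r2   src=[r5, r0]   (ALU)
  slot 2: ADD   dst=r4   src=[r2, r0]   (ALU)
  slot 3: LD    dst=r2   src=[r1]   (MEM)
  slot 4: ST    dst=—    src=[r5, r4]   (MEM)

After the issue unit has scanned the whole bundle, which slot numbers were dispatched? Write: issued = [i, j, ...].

issued = [0, 1]

#0 ALU src=r4,r0 dispatched  <A:1 Mu:1 Ld:2 B:1 rd:2 wr:1>
#1 ALU src=r5,r0 dispatched  <A:0 Mu:1 Ld:2 B:1 rd:0 wr:0>
#2 ALU src=r2,r0 held:FU  <A:0 Mu:1 Ld:2 B:1 rd:0 wr:0>
#3 MEM src=r1 held:RD_PORT  <A:0 Mu:1 Ld:2 B:1 rd:0 wr:0>
#4 MEM src=r5,r4 held:RD_PORT  <A:0 Mu:1 Ld:2 B:1 rd:0 wr:0>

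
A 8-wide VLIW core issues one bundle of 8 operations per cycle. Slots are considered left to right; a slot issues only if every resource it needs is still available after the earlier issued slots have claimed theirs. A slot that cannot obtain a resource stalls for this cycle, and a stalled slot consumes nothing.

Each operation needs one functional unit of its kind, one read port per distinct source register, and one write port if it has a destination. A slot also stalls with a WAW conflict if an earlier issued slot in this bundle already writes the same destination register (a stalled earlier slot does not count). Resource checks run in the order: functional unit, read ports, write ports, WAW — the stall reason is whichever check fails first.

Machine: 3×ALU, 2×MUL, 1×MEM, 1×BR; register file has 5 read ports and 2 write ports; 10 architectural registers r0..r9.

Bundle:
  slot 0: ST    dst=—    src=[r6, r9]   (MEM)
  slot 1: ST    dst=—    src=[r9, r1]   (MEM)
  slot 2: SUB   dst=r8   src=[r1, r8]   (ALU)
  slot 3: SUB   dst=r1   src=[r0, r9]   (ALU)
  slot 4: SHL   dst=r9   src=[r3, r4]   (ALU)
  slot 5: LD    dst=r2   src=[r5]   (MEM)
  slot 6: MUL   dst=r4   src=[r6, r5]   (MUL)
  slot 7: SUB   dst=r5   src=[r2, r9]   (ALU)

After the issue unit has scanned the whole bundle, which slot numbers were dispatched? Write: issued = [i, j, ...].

issued = [0, 2]

slot 0 (MEM): ISSUE — free A3,Mu2,Ld0,B1 rp3 wp2
slot 1 (MEM): stall FU — free A3,Mu2,Ld0,B1 rp3 wp2
slot 2 (ALU): ISSUE — free A2,Mu2,Ld0,B1 rp1 wp1
slot 3 (ALU): stall RD_PORT — free A2,Mu2,Ld0,B1 rp1 wp1
slot 4 (ALU): stall RD_PORT — free A2,Mu2,Ld0,B1 rp1 wp1
slot 5 (MEM): stall FU — free A2,Mu2,Ld0,B1 rp1 wp1
slot 6 (MUL): stall RD_PORT — free A2,Mu2,Ld0,B1 rp1 wp1
slot 7 (ALU): stall RD_PORT — free A2,Mu2,Ld0,B1 rp1 wp1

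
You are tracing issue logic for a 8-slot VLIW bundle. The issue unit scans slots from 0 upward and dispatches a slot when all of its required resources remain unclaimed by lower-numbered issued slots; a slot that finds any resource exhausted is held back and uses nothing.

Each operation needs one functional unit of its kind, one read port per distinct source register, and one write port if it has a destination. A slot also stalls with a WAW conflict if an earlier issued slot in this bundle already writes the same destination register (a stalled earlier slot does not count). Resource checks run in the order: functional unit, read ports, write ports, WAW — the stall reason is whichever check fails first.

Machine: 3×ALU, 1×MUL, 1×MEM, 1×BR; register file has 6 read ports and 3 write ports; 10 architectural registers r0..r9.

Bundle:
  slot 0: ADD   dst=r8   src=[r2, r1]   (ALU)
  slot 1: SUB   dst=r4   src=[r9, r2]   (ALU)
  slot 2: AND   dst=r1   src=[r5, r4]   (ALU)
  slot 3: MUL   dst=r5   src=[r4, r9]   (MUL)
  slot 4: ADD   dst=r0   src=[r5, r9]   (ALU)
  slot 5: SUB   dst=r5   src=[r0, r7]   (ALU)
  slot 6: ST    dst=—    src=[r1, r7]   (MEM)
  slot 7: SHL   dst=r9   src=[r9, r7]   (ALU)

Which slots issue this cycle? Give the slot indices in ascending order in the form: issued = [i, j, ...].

[0] ALU needs rd=2 wr=1: ok; after: ALU=2 MUL=1 MEM=1 BR=1, R=4, W=2
[1] ALU needs rd=2 wr=1: ok; after: ALU=1 MUL=1 MEM=1 BR=1, R=2, W=1
[2] ALU needs rd=2 wr=1: ok; after: ALU=0 MUL=1 MEM=1 BR=1, R=0, W=0
[3] MUL needs rd=2 wr=1: RD_PORT; after: ALU=0 MUL=1 MEM=1 BR=1, R=0, W=0
[4] ALU needs rd=2 wr=1: FU; after: ALU=0 MUL=1 MEM=1 BR=1, R=0, W=0
[5] ALU needs rd=2 wr=1: FU; after: ALU=0 MUL=1 MEM=1 BR=1, R=0, W=0
[6] MEM needs rd=2 wr=0: RD_PORT; after: ALU=0 MUL=1 MEM=1 BR=1, R=0, W=0
[7] ALU needs rd=2 wr=1: FU; after: ALU=0 MUL=1 MEM=1 BR=1, R=0, W=0

issued = [0, 1, 2]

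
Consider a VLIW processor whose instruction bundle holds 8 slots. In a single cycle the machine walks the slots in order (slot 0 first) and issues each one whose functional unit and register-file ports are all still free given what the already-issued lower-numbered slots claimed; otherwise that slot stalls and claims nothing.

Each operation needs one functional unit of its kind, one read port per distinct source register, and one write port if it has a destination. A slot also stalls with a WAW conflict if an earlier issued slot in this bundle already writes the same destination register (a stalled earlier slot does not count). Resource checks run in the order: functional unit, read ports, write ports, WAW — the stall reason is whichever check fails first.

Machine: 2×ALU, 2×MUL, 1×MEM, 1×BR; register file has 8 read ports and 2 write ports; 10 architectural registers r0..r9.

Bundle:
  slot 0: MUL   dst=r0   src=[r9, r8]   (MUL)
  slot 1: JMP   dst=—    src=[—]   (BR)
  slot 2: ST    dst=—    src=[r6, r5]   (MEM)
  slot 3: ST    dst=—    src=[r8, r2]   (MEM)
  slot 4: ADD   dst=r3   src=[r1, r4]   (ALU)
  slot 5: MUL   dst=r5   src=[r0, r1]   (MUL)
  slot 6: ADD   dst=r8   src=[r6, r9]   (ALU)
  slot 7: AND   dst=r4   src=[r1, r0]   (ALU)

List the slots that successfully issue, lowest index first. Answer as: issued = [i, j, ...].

  0. MUL→r0 ⇒ go  {2A/1Mu/1Ld/1B | 6r 1w}
  1. BR ⇒ go  {2A/1Mu/1Ld/0B | 6r 1w}
  2. MEM ⇒ go  {2A/1Mu/0Ld/0B | 4r 1w}
  3. MEM ⇒ no(FU)  {2A/1Mu/0Ld/0B | 4r 1w}
  4. ALU→r3 ⇒ go  {1A/1Mu/0Ld/0B | 2r 0w}
  5. MUL→r5 ⇒ no(WR_PORT)  {1A/1Mu/0Ld/0B | 2r 0w}
  6. ALU→r8 ⇒ no(WR_PORT)  {1A/1Mu/0Ld/0B | 2r 0w}
  7. ALU→r4 ⇒ no(WR_PORT)  {1A/1Mu/0Ld/0B | 2r 0w}

issued = [0, 1, 2, 4]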